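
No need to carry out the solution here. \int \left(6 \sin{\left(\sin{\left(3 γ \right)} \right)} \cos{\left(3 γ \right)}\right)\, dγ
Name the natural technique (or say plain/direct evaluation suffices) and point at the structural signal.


Diagnosis: u-substitution — everything non-trivial happens through the inner expression \sin{\left(3 γ \right)}, and its derivative accounts for the remaining factor up to a constant, so set u = \sin{\left(3 γ \right)}.


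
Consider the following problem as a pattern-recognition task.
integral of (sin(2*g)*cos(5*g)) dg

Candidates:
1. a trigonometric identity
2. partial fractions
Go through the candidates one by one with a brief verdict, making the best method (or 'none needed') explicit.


Diagnosis: a trigonometric identity — apply product-to-sum to sin(2*g)*cos(5*g): two clean single-angle terms replace one awkward product.
- a trigonometric identity — applicable, and directly so.
- partial fractions: there is no rational-function structure to decompose.


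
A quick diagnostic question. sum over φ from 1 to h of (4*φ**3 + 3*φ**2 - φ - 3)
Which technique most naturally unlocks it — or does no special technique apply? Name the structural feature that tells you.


Method: no special technique — recognize the absence of structure: constant-multiple powers of φ summed plainly, no special method required.


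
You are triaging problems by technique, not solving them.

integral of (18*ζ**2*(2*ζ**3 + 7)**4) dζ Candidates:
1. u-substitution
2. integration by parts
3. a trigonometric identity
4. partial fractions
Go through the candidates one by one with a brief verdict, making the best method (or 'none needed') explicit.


Verdict: u-substitution — a chain-rule shadow: 18*ζ**2 alongside a function of 2*ζ**3 + 7 means u = 2*ζ**3 + 7 unwinds the composition in one step. Expanding everything out would also get there; the substitution is the systematic route.
- u-substitution: applicable, and directly so.
- integration by parts: splitting off a factor buys nothing — the integrand integrates directly without parts.
- a trigonometric identity: with no trigonometric functions present, identity rewriting has no target.
- partial fractions — the expression is not a ratio of polynomials that decomposes further.


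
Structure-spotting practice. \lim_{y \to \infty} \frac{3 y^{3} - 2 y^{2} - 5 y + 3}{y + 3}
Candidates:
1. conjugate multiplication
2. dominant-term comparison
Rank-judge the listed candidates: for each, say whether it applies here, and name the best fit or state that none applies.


Method: dominant-term comparison — divide by the highest power of y present: lower-order terms vanish and the dominant ratio remains.
- conjugate multiplication: the conjugate move applies to radical differences, which this is not.
- dominant-term comparison: yes — fits the structure here.


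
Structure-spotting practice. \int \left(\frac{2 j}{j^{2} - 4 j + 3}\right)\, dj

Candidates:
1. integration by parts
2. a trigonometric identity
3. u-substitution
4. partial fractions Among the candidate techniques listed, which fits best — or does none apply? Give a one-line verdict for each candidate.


Verdict: partial fractions — the factorization of j^{2} - 4 j + 3 is the whole battle; after it, each term is a table integral.
- integration by parts: there is no nonconstant-polynomial-times-kernel split with an exp, sine, cosine (degree-1 argument), or logarithm partner.
- a trigonometric identity — with no trigonometric functions present, identity rewriting has no target.
- u-substitution: no subexpression of the integrand pairs with its own derivative as a factor — individual terms may offer their own substitutions, but any change of variable covering the whole integral would have to be constructed from outside the expression.
- partial fractions — yes, a natural case for it.


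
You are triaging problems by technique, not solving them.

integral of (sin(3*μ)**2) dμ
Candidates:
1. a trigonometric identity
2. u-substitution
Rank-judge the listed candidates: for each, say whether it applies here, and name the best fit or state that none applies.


Method: a trigonometric identity — an even power like sin(3*μ)**2 flattens under the half-angle identity into first-degree cosines you can integrate directly.
- a trigonometric identity: a fit — the right tool for this form.
- u-substitution: no subexpression of the integrand serves as a whole-integral substitution inner — individual terms may offer their own, but none carries its derivative as a factor of the full integrand; a working change of variable would have to be constructed from outside the expression.


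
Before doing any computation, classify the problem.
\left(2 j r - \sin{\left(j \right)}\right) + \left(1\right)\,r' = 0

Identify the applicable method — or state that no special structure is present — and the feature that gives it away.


Method: a linear integrating factor — arrange it as r' + 2 j·r = (the forcing term) and the integrating factor does the rest.


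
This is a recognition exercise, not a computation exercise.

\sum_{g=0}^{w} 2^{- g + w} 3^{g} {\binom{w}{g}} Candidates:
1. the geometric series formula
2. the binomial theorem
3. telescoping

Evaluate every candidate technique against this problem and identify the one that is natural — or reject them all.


Method: the binomial theorem — binomial coefficients against complementary powers of 3 and 2: recognize the binomial expansion and resum.
- the geometric series formula: the term-to-term ratio changes with the index, so the geometric formula cannot close it.
- the binomial theorem — a fit — the right tool for this form.
- telescoping — writing out consecutive terms as given produces no pairwise cancellation.


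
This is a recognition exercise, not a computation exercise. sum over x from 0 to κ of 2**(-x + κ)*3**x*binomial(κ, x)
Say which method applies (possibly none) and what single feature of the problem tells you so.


Best approach: the binomial theorem — the summand is term x of a binomial expansion in 3 and 2; the whole sum is a single power.


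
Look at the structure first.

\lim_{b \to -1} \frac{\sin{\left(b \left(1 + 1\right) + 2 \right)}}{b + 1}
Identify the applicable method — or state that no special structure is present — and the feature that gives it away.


Technique: l'Hôpital's rule (0/0) — numerator and denominator both vanish at -1 — a genuine 0/0 form, which is exactly when l'Hôpital applies. Known elementary limits would finish this too — the rule just bypasses the case analysis.


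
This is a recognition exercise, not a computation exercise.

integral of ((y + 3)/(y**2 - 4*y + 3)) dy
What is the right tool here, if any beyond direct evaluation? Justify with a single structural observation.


Technique: partial fractions — with y**2 - 4*y + 3 factorable and the degree on top strictly smaller, simple-fraction decomposition is immediate.


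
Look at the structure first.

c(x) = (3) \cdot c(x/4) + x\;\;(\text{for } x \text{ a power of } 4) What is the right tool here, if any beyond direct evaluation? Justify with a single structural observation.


Technique: the master substitution — treat m = log base 4 of x as the new clock: one recursion step advances m by one while x scales by 4.


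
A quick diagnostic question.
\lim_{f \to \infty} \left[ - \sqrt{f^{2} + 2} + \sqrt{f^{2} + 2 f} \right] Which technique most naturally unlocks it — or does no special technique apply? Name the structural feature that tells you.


Best approach: conjugate multiplication — this difference gives up after one conjugate multiplication — the radical structure cancels against its conjugate.


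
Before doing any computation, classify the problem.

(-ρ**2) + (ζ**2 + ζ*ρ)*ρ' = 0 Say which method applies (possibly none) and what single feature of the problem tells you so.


Diagnosis: the homogeneous substitution — the slope is degree-zero homogeneous: the ratio substitution v = ρ/ζ collapses it. With the right rearrangement (exchanging the roles of the variables where needed), this also fits a Bernoulli template; the homogeneous substitution reads the structure directly.


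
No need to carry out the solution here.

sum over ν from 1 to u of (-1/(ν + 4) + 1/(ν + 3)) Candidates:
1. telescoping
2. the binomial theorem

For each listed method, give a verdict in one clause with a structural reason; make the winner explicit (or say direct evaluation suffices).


Method: telescoping — each term adds 1/(ν + 3) and subtracts the same expression advanced one index; that subtracted piece cancels against the next term's added copy — only the boundary terms survive.
- telescoping: yes, a natural case for it.
- the binomial theorem — the summand does not match any term pattern of an expanded binomial power.


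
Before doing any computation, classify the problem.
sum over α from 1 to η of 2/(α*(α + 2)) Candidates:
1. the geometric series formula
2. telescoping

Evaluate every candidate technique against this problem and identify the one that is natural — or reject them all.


Best approach: telescoping — poles of 2/(α*(α + 2)) differ by an integer, the telltale of a telescoping partial-fraction sum.
- the geometric series formula — there is no constant term-to-term ratio.
- telescoping: yes, a natural case for it.


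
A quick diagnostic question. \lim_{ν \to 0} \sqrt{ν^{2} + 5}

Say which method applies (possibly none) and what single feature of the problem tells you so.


Technique: no special technique — no zero denominators, no indeterminate clash at 0 — substitute and read off the value.


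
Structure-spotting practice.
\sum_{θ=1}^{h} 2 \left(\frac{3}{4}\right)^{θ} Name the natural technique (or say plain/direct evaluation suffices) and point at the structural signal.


Verdict: the geometric series formula — the ratio of consecutive terms is the constant \frac{3}{4}, independent of the index — a geometric sum.


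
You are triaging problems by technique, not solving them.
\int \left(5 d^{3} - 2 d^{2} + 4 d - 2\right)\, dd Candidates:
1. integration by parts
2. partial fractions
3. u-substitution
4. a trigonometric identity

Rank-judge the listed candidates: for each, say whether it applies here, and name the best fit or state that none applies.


Method: no special technique — nothing composite, nothing rational, nothing trigonometric — each constant-multiple power of d integrates by the power rule alone.
- integration by parts: splitting off a factor buys nothing — the integrand integrates directly without parts.
- partial fractions: the expression is not a ratio of polynomials that decomposes further.
- u-substitution: no substitution does more than relabel what direct integration already handles.
- a trigonometric identity — with no trigonometric functions present, identity rewriting has no target.


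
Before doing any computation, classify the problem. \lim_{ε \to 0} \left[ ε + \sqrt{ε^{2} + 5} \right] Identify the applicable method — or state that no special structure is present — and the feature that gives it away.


Diagnosis: no special technique — the expression is continuous at the evaluation point — substitute directly; no indeterminate form appears.


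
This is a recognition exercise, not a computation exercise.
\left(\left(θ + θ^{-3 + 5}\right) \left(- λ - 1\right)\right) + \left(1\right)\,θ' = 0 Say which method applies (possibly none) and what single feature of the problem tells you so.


Diagnosis: separation of variables — all dependence on the two variables factors apart, the defining separable shape. A Bernoulli substitution applies to this equation as given; separation takes the same equation in its displayed form.


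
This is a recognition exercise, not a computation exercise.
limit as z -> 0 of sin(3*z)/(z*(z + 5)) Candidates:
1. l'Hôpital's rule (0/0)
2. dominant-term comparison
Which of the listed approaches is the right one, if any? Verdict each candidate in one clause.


Verdict: l'Hôpital's rule (0/0) — numerator and denominator both vanish at 0 — a genuine 0/0 form, which is exactly when l'Hôpital applies. Known elementary limits would finish this too — the rule just bypasses the case analysis.
- l'Hôpital's rule (0/0) — yes, a natural case for it.
- dominant-term comparison: this limit is not decided by comparing leading-term growth at infinity.


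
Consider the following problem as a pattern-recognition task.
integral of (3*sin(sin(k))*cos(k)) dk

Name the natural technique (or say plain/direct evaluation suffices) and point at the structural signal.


Verdict: u-substitution — collected, the integrand has one factor that is, up to a constant, the derivative of an inner expression the rest depends on — substitute for that inner expression.


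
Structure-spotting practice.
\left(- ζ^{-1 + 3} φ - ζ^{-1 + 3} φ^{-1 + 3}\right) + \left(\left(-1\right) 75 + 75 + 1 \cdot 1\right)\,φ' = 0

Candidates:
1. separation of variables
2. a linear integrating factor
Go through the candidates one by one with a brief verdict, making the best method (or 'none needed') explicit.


Verdict: separation of variables — separating collects all φ-dependence with the derivative and leaves all ζ-dependence opposite: variables separate. A Bernoulli substitution applies to this equation as given; separation takes the same equation in its displayed form.
- separation of variables: yes, a natural case for it.
- a linear integrating factor — the unknown enters nonlinearly (through a power, a denominator, or a transcendental function), which the linear integrating-factor recipe cannot absorb as-is — any repair would come from a preliminary substitution, not the factor.


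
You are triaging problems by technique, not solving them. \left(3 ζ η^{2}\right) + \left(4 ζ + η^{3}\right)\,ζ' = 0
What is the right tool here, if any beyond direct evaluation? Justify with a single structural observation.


Best approach: the exact-equation method — because the two cross partials coincide, the form is conservative as written — recover its potential in (η, ζ).


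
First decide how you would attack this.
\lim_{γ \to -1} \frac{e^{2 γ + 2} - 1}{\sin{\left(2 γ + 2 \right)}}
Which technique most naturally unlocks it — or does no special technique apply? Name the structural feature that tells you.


Method: l'Hôpital's rule (0/0) — plug in -1: top and bottom both hit zero, so differentiate each and retry. A local series expansion at the point resolves it as well; the rule is the packaged version of that step.


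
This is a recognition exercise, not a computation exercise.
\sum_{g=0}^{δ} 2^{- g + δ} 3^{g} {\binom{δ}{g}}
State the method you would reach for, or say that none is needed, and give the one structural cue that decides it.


Diagnosis: the binomial theorem — {\binom{δ}{g}} weighting matched powers of 3 and 2 is the expanded form of (3 + 2)^δ — fold it back up.


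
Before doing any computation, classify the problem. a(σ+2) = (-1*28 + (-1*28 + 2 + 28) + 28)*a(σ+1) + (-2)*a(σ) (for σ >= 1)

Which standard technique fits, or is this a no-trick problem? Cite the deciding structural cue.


Technique: the characteristic-root method — every coefficient is a fixed number and the forcing is zero — substitute r^σ and read off the root equation.


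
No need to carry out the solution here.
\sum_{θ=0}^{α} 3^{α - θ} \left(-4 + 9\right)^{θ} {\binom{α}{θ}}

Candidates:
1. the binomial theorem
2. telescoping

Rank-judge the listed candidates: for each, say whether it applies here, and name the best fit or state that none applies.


Method: the binomial theorem — binomial coefficients against complementary powers of (-4 + 9) and 3: recognize the binomial expansion and resum.
- the binomial theorem: yes — fits the structure here.
- telescoping — as presented, consecutive terms share no shifted copy to cancel against — no rewrite is on display to change that.


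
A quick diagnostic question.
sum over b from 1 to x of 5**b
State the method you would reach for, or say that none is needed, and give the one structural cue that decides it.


Technique: the geometric series formula — check a ratio of consecutive terms: it is 5, independent of the index, so the geometric formula closes the sum.


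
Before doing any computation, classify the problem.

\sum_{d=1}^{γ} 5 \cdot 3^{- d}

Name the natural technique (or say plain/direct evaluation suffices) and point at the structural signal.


Technique: the geometric series formula — consecutive terms stand in a fixed index-free ratio — the geometric sum formula closes it.


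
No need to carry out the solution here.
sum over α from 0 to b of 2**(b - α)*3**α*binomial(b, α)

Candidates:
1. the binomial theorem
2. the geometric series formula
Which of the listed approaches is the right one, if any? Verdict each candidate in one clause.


Verdict: the binomial theorem — the summand is term α of a binomial expansion in 3 and 2; the whole sum is a single power.
- the binomial theorem — a fit — the right tool for this form.
- the geometric series formula: consecutive terms are not related by a fixed multiplier.


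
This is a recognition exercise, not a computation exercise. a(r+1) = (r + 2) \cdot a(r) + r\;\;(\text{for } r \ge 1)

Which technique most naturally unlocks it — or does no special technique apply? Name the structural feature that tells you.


Verdict: a summation factor — normalize by the running product of r + 2: the left side becomes a difference, and differences sum.


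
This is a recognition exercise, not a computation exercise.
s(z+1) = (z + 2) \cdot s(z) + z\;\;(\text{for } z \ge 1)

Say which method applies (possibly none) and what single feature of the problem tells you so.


Best approach: a summation factor — the coefficient z + 2 drifts with the index, so no fixed root exists; normalizing by the cumulative product telescopes it.


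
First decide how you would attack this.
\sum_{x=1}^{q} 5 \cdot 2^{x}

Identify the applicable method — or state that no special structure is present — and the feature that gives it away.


Diagnosis: the geometric series formula — term-over-term division gives 2 every time — index-free ratio, geometric sum formula applies.


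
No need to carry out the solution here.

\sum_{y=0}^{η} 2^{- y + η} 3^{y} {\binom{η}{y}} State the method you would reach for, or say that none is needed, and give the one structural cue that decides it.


Method: the binomial theorem — the binomial coefficients weight matched powers of 3 and 2, which is exactly the expansion of a binomial power.


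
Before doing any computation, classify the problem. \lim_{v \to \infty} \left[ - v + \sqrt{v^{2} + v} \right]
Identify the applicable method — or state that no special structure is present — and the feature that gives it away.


Best approach: conjugate multiplication — infinity minus infinity with a radical in play — multiply by the conjugate so the divergences of \sqrt{v^{2} + v} and v annihilate.


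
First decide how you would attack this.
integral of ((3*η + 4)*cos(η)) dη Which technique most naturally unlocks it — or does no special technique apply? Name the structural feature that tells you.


Technique: integration by parts — a polynomial factor 3*η + 4 multiplies cos(η); differentiating 3*η + 4 lowers its degree while cos(η) integrates cleanly, so parts wins.


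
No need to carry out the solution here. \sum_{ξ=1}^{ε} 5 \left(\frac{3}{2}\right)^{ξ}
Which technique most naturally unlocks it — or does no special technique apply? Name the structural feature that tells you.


Technique: the geometric series formula — each term is \frac{3}{2} times the previous one, so the geometric-series formula applies directly.


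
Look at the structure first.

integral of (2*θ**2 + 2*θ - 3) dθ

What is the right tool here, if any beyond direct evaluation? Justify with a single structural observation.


Diagnosis: no special technique — a term-by-term power-rule job in θ; no substitution or rearrangement earns its keep here.


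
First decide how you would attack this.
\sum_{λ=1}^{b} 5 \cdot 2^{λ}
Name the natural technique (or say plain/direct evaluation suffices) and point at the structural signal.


Best approach: the geometric series formula — term-over-term division gives 2 every time — index-free ratio, geometric sum formula applies.


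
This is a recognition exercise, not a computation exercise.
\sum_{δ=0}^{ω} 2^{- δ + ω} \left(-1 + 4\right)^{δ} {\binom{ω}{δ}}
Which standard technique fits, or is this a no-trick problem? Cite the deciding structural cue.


Diagnosis: the binomial theorem — terms weighting {\binom{ω}{δ}} against matched powers of (-1 + 4) and 2 reassemble into ((-1 + 4) + 2)^ω by the binomial theorem.


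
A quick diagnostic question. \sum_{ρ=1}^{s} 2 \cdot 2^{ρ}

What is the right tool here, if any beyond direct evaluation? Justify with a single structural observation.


Best approach: the geometric series formula — each summand is the previous one scaled by 2; that constant multiplier is itself the geometric structure.


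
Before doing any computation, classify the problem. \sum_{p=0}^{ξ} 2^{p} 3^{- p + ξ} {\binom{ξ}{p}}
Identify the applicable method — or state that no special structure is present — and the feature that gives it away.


Verdict: the binomial theorem — the summand is term p of a binomial expansion in 2 and 3; the whole sum is a single power.


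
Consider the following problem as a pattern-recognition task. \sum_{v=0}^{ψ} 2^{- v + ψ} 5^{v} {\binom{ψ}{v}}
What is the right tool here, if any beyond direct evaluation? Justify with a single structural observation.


Diagnosis: the binomial theorem — terms weighting {\binom{ψ}{v}} against matched powers of 5 and 2 reassemble into (5 + 2)^ψ by the binomial theorem.


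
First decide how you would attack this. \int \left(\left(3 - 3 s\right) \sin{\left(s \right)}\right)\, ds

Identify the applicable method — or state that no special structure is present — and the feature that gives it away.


Diagnosis: integration by parts — a polynomial 3 - 3 s against the kernel \sin{\left(s \right)} is the signature bounded-ladder case for integration by parts.


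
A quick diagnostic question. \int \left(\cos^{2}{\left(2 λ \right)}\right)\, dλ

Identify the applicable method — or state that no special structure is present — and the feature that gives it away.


Best approach: a trigonometric identity — the even exponent on \cos^{2}{\left(2 λ \right)} signals one move: rewrite via cos of the doubled angle.


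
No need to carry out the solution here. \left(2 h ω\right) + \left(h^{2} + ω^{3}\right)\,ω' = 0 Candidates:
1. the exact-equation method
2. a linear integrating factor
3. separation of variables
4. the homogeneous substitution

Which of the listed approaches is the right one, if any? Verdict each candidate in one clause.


Verdict: the exact-equation method — take the mixed partials of 2 h ω and h^{2} + ω^{3}: they are equal, which certifies an exact differential.
- the exact-equation method: yes, a natural case for it.
- a linear integrating factor: a nonlinear term in the unknown puts this outside the integrating-factor template.
- separation of variables — the two dependences are entangled, not a clean product of one-variable pieces.
- the homogeneous substitution: rescaling both variables together changes the slope, so no ratio substitution collapses it.


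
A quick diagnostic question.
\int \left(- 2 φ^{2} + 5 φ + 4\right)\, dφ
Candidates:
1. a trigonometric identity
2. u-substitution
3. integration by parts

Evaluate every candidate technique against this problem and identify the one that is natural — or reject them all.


Verdict: no special technique — scan for structure and find none: constant multiples of powers of φ, integrate directly.
- a trigonometric identity: no sine or cosine appears, so there is nothing for a trigonometric identity to act on.
- u-substitution: any workable substitution here is cosmetic — the integrand is already in directly integrable form.
- integration by parts: splitting off a factor buys nothing — the integrand integrates directly without parts.


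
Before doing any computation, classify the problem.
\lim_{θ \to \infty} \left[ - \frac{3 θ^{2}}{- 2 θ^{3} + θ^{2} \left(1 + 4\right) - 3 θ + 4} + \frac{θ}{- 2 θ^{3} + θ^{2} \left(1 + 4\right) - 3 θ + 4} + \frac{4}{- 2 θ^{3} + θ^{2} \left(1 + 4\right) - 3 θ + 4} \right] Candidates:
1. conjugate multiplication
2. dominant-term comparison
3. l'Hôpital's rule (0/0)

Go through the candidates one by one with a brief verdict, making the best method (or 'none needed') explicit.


Method: dominant-term comparison — as θ grows, only the highest-degree terms matter — compare leading terms and read the limit off.
- conjugate multiplication: rationalization has no target — no divergent radical difference appears.
- dominant-term comparison: yes, a natural case for it.
- l'Hôpital's rule (0/0): as a single quotient the expression runs to ∞/∞ at the limit point — an at-infinity form of the rule would apply, though the leading-growth comparison is the direct reading.


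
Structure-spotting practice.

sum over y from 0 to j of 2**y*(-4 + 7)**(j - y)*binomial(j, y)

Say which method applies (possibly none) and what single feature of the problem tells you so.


Best approach: the binomial theorem — the binomial coefficients weight matched powers of 2 and (-4 + 7), which is exactly the expansion of a binomial power.


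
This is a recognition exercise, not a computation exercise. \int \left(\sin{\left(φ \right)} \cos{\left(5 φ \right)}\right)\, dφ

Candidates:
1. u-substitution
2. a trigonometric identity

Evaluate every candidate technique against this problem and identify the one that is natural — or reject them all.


Method: a trigonometric identity — the identity turns \sin{\left(φ \right)} \cos{\left(5 φ \right)} into two lone cosines/sines, each trivially integrable.
- u-substitution: no subexpression of the integrand serves as a whole-integral substitution inner — individual terms may offer their own, but none carries its derivative as a factor of the full integrand; a working change of variable would have to be constructed from outside the expression.
- a trigonometric identity: yes, a natural case for it.


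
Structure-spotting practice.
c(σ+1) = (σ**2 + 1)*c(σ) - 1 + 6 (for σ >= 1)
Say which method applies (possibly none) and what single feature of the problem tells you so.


Technique: a summation factor — it is first-order linear but the coefficient σ**2 + 1 depends on the index, so multiply through by a summation factor to telescope it.


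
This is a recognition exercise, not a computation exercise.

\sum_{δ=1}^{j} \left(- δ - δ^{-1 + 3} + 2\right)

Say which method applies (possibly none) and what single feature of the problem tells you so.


Technique: no special technique — recognize the absence of structure: constant-multiple powers of δ summed plainly, no special method required.


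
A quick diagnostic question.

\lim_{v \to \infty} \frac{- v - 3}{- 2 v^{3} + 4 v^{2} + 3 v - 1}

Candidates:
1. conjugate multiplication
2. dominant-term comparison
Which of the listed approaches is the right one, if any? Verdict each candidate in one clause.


Verdict: dominant-term comparison — divide by the highest power of v present: lower-order terms vanish and the dominant ratio remains.
- conjugate multiplication — rationalization has no target — no divergent radical difference appears.
- dominant-term comparison — yes — fits the structure here.


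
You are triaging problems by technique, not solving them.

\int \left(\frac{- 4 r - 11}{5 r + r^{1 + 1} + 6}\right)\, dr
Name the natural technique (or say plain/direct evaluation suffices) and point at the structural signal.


Method: partial fractions — rational integrand, reducible denominator (5 r + r^{1 + 1} + 6): decompose first, integrate second.


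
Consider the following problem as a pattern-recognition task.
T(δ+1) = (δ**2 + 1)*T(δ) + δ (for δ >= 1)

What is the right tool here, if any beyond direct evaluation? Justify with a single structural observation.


Diagnosis: a summation factor — first-order, linear, moving coefficient δ**2 + 1: the discrete analogue of an integrating factor handles it.


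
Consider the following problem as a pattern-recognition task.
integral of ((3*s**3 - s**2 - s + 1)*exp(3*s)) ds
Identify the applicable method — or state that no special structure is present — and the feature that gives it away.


Diagnosis: integration by parts — the integrand splits as 3*s**3 - s**2 - s + 1 times exp(3*s) — repeatedly differentiating the polynomial part kills it, which is the parts ladder.


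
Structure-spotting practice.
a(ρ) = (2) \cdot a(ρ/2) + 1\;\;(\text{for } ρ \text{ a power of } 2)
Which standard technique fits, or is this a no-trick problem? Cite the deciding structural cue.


Technique: the master substitution — the argument contracts 2-fold per step: reindex ρ exponentially and solve the linear recurrence in the new index.


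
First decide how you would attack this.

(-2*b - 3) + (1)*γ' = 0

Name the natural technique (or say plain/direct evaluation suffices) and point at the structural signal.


Diagnosis: no special technique — solved for the derivative, γ never appears on the right — this is a direct integration in b, not a differential-equations problem at heart.


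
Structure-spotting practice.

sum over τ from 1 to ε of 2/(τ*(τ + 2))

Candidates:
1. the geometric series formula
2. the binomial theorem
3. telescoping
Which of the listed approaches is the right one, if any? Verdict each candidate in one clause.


Diagnosis: telescoping — rewrite 2/(τ*(τ + 2)) as simple fractions and successive terms eat each other — only the edges survive.
- the geometric series formula — the term-to-term ratio drifts with the index — the one thing the geometric formula cannot absorb.
- the binomial theorem: the terms lack the binomial-coefficient-weighted complementary-power pattern of an expansion.
- telescoping — applies; the problem has the shape this method handles.


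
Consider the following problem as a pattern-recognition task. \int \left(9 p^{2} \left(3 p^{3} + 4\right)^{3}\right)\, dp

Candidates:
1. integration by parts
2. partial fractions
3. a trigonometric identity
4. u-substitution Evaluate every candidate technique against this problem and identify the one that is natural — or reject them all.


Verdict: u-substitution — the only nontrivial dependence routes through 3 p^{3} + 4, whose derivative supplies the leftover factor up to a constant multiple — u = 3 p^{3} + 4 flattens it. Brute-force expansion works too — the substitution sees the structure instead of grinding through terms.
- integration by parts — parts would only shuffle a directly integrable integrand.
- partial fractions — there is no rational-function structure to decompose.
- a trigonometric identity: with no trigonometric functions present, identity rewriting has no target.
- u-substitution — yes, a natural case for it.


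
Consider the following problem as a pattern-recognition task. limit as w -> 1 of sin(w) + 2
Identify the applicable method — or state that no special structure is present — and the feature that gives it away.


Method: no special technique — no zero denominators, no indeterminate clash at 1 — substitute and read off the value.


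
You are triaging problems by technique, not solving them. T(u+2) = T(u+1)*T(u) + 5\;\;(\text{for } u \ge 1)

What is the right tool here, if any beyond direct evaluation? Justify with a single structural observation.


Method: no special technique — the map from one term to the next is curved, not linear, so linear closed-form machinery does not attach.


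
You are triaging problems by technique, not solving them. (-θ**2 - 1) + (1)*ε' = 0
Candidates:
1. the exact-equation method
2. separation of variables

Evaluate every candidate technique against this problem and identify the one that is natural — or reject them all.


Verdict: no special technique — with ε absent the equation is not coupled at all: direct integration in θ.
- the exact-equation method: the unknown never enters the equation — exactness holds emptily, with nothing for the method to add.
- separation of variables: with no unknown in the slope, separating variables is a formality — the equation integrates directly.


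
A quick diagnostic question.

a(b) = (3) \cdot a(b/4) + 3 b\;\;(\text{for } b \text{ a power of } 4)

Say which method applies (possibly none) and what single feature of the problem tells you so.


Method: the master substitution — treat m = log base 4 of b as the new clock: one recursion step advances m by one while b scales by 4.


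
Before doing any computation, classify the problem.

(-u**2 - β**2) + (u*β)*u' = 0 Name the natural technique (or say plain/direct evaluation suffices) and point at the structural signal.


Diagnosis: the homogeneous substitution — solved for the derivative, the right side is unchanged under scaling β and u together — it depends only on the ratio u/β, so substitute a single ratio variable. A Bernoulli rewrite works here as the equation stands — the homogeneous substitution is the more immediate reading.


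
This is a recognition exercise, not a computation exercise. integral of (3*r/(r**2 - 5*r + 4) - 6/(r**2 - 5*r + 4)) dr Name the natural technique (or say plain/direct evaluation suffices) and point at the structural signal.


Technique: partial fractions — a proper rational integrand over the factorable r**2 - 5*r + 4: partial fractions reduce it to elementary pieces.


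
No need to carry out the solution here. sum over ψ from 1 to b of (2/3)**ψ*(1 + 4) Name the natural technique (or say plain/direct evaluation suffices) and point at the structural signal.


Method: the geometric series formula — each term is 2/3 times the previous one, so the geometric-series formula applies directly.


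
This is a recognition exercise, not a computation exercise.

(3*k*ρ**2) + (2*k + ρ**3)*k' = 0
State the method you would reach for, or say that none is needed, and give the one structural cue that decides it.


Best approach: the exact-equation method — d/dk of 3*k*ρ**2 equals d/dρ of 2*k + ρ**3: the form is a total differential of one potential — integrate it exactly.


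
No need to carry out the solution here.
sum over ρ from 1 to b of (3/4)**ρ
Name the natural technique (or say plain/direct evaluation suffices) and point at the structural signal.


Technique: the geometric series formula — the ratio of consecutive terms is the constant 3/4, independent of the index — a geometric sum.


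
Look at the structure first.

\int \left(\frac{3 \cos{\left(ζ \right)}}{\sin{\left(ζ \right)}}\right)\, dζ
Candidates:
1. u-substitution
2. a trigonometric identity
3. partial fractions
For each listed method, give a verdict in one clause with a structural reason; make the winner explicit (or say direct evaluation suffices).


Method: u-substitution — differentiating the inner expression \sin{\left(ζ \right)} produces the factor 3 \cos{\left(ζ \right)} up to a constant multiple, so substituting u = \sin{\left(ζ \right)} reduces everything to a one-variable integral in u.
- u-substitution: applies; the problem has the shape this method handles.
- a trigonometric identity — no identity rewrites this into an easier trigonometric form.
- partial fractions — there is no rational-function structure to decompose.


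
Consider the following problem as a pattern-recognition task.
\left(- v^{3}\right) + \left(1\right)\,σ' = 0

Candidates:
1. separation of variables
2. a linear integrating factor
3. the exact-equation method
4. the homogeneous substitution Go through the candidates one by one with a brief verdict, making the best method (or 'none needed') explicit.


Diagnosis: no special technique — solved for the derivative, σ never appears on the right — this is a direct integration in v, not a differential-equations problem at heart.
- separation of variables: any separation here is vacuous (nothing depends on the unknown); direct integration is the honest label.
- a linear integrating factor — the linear template holds only trivially here (the unknown is absent, so the coefficient is zero) — the method is not the natural label.
- the exact-equation method: with the unknown absent from both coefficients, the cross-partial test holds emptily — nothing for the exact method to work on.
- the homogeneous substitution — rescaling both variables together changes the slope, so no ratio substitution collapses it.


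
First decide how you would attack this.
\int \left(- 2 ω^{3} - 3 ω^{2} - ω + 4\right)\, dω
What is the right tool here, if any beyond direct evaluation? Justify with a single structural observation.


Verdict: no special technique — nothing composite, nothing rational, nothing trigonometric — each constant-multiple power of ω integrates by the power rule alone.


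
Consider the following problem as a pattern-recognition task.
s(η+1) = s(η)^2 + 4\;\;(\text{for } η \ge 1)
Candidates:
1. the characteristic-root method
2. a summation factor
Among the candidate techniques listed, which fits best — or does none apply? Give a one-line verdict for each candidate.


Technique: no special technique — the recurrence is nonlinear in the sequence values; study it directly, no linear machinery applies.
- the characteristic-root method: the recursion is nonlinear in the sequence values, so no linear-modes ansatz applies.
- a summation factor: the recursion is nonlinear — outside the first-order linear family a summation factor addresses.


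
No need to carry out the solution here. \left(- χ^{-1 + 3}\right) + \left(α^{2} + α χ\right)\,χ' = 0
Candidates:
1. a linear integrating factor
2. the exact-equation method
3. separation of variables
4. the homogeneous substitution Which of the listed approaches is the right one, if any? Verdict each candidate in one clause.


Best approach: the homogeneous substitution — solved for the derivative, the right side is unchanged under scaling α and χ together — it depends only on the ratio χ/α, so substitute a single ratio variable. Rewriting — with the variables' roles exchanged where the shape demands it — would expose a Bernoulli structure too; the homogeneous substitution simply reads the degrees directly.
- a linear integrating factor: the unknown enters nonlinearly (through a power, a denominator, or a transcendental function), which the linear integrating-factor recipe cannot absorb as-is — any repair would come from a preliminary substitution, not the factor.
- the exact-equation method: exactness fails on the nose — the mixed partials do not match.
- separation of variables: the two dependences are entangled, not a clean product of one-variable pieces.
- the homogeneous substitution: a fit — the right tool for this form.


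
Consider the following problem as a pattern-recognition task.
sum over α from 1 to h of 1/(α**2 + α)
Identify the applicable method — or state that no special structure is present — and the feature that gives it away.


Verdict: telescoping — split 1/(α**2 + α) by partial fractions and the pieces are one function at shifted arguments — interior terms cancel.


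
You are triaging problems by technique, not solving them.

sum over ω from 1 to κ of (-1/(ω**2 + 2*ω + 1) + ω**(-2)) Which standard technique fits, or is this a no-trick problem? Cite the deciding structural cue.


Diagnosis: telescoping — each term adds ω**(-2) and subtracts the same expression advanced one index; that subtracted piece cancels against the next term's added copy — only the boundary terms survive.
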